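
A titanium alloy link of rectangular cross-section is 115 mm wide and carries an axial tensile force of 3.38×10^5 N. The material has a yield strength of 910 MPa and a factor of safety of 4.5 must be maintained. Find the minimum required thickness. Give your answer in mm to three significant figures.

σ_allow = 910/4.5 = 202.2 MPa.
Required area A = F/σ_allow = 338000/202.2 = 1671 mm².
t = A/w = 1671/115 = 14.53 mm.

t = 14.5 mm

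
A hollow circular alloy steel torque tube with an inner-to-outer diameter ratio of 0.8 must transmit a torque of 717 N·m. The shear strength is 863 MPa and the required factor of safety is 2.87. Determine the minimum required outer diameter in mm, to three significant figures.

τ_allow = 863/2.87 = 300.7 MPa.
For a hollow shaft τ = 16T/[πd_o³(1−k⁴)] with k = 0.8, so 1−k⁴ = 0.5904.
d_o³ = 16T/[π τ_allow (1−k⁴)] = 16×717000/(π×300.7×0.5904) = 20570 mm³.
d_o = 27.40 mm.

d_o = 27.4 mm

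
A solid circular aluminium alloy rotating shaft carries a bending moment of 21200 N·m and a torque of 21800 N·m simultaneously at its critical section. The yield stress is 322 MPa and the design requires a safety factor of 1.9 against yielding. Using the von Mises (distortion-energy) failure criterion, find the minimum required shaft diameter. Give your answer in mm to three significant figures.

d = 119 mm

σ_allow = σ_y/n = 322/1.9 = 169.5 MPa.
For a solid shaft σ_b = 32M/(πd³) and τ = 16T/(πd³), so the von Mises stress is σ' = (16/πd³)·√(4M²+3T²).
√(4M²+3T²) = √(4×(2.120×10^7)² + 3×(2.180×10^7)²) = 5.678×10^7 N·mm.
d³ = 16×5.678×10^7/(π×169.5) = 1.706×10^6 mm³.
d = 119.5 mm.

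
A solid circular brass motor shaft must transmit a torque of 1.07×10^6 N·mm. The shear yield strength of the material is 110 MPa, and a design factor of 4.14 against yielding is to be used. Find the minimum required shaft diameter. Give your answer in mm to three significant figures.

d = 59.0 mm

Allowable shear stress τ_allow = 110/4.14 = 26.57 MPa.
For a solid shaft τ = 16T/(πd³), so d³ = 16T/(π τ_allow) = 16×1070000/(π×26.57) = 205100 mm³.
d = (205100)^(1/3) = 58.97 mm.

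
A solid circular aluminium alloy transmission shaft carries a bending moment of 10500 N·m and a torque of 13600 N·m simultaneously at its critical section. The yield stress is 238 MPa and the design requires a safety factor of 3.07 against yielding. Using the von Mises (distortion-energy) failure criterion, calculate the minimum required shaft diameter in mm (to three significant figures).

d = 128 mm

σ_allow = σ_y/n = 238/3.07 = 77.52 MPa.
For a solid shaft σ_b = 32M/(πd³) and τ = 16T/(πd³), so the von Mises stress is σ' = (16/πd³)·√(4M²+3T²).
√(4M²+3T²) = √(4×(1.050×10^7)² + 3×(1.360×10^7)²) = 3.156×10^7 N·mm.
d³ = 16×3.156×10^7/(π×77.52) = 2.073×10^6 mm³.
d = 127.5 mm.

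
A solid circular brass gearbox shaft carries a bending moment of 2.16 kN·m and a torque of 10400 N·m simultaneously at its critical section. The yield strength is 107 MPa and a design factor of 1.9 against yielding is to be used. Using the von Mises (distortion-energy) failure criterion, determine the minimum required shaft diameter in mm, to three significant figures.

σ_allow = σ_y/n = 107/1.9 = 56.32 MPa.
For a solid shaft σ_b = 32M/(πd³) and τ = 16T/(πd³), so the von Mises stress is σ' = (16/πd³)·√(4M²+3T²).
√(4M²+3T²) = √(4×(2.160×10^6)² + 3×(1.040×10^7)²) = 1.852×10^7 N·mm.
d³ = 16×1.852×10^7/(π×56.32) = 1.675×10^6 mm³.
d = 118.8 mm.

d = 119 mm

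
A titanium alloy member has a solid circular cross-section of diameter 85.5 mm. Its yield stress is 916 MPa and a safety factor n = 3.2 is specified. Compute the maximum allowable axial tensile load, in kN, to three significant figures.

F_allow = 1640 kN

σ_allow = 916/3.2 = 286.2 MPa.
A = πd²/4 = π×85.5²/4 = 5741 mm².
F_allow = σ_allow × A = 286.2×5741 = 1.643×10^6 N.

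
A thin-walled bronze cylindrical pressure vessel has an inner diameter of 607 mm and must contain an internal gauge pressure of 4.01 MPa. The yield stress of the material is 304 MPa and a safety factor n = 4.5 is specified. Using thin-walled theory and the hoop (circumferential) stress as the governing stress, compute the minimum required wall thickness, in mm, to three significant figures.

t = 18.0 mm

σ_allow = 304/4.5 = 67.56 MPa.
Hoop stress σ_h = pD/(2t), so t = pD/(2σ_allow) = 4.01×607/(2×67.56) = 18.02 mm.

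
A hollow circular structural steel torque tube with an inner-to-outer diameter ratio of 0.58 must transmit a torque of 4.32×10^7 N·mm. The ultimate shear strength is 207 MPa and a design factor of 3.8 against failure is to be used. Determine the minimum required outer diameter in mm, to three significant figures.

τ_allow = 207/3.8 = 54.47 MPa.
For a hollow shaft τ = 16T/[πd_o³(1−k⁴)] with k = 0.58, so 1−k⁴ = 0.8868.
d_o³ = 16T/[π τ_allow (1−k⁴)] = 16×4.3200×10^7/(π×54.47×0.8868) = 4.554×10^6 mm³.
d_o = 165.8 mm.

d_o = 166 mm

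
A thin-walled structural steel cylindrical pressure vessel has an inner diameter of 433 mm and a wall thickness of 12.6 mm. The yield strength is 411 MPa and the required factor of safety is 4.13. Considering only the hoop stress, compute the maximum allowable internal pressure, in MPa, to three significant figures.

p_allow = 5.79 MPa

σ_allow = 411/4.13 = 99.52 MPa.
σ_h = pD/(2t) → p_allow = 2σ_allow t/D = 2×99.52×12.6/433 = 5.792 MPa.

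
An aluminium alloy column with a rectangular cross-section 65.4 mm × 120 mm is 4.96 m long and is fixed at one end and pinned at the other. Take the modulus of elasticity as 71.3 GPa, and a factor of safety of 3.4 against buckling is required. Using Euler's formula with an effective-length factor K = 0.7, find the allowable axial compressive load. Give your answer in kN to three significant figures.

Buckling occurs about the weak axis: I_min = h·b³/12 = 120×65.4³/12 = 2.797×10^6 mm⁴ (b = 65.4 mm is the smaller dimension).
Effective length L_e = KL = 0.7×4.96 m = 3472 mm.
Euler critical load P_cr = π²EI/L_e² = π²×71300×2.797×10^6/3472² = 163300 N.
P_allow = P_cr/n = 163300/3.4 = 48030 N.

P_allow = 48.0 kN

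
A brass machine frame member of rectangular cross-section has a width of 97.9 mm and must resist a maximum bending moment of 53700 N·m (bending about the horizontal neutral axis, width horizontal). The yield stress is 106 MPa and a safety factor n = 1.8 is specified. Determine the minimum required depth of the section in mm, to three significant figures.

σ_allow = 106/1.8 = 58.89 MPa.
For a rectangular section σ = 6M/(bh²), so h² = 6M/(b σ_allow) = 6×5.3700×10^7/(97.9×58.89) = 55890 mm².
h = 236.4 mm.

h = 236 mm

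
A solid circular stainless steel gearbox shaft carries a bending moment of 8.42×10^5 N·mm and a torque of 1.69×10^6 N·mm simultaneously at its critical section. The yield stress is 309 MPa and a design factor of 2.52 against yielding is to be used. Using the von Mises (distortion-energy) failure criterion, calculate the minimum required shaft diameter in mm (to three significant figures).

d = 52.0 mm

σ_allow = σ_y/n = 309/2.52 = 122.6 MPa.
For a solid shaft σ_b = 32M/(πd³) and τ = 16T/(πd³), so the von Mises stress is σ' = (16/πd³)·√(4M²+3T²).
√(4M²+3T²) = √(4×(842000)² + 3×(1.690×10^6)²) = 3.377×10^6 N·mm.
d³ = 16×3.377×10^6/(π×122.6) = 140300 mm³.
d = 51.96 mm.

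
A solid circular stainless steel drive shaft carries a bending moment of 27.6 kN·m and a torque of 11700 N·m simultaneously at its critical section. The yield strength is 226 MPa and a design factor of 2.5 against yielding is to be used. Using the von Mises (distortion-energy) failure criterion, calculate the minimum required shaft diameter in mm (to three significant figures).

σ_allow = σ_y/n = 226/2.5 = 90.40 MPa.
For a solid shaft σ_b = 32M/(πd³) and τ = 16T/(πd³), so the von Mises stress is σ' = (16/πd³)·√(4M²+3T²).
√(4M²+3T²) = √(4×(2.760×10^7)² + 3×(1.170×10^7)²) = 5.880×10^7 N·mm.
d³ = 16×5.880×10^7/(π×90.40) = 3.313×10^6 mm³.
d = 149.1 mm.

d = 149 mm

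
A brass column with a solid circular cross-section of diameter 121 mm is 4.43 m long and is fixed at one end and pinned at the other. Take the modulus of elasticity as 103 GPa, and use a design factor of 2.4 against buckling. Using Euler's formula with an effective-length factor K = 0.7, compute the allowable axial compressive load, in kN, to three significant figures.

I = πd⁴/64 = π×121⁴/64 = 1.052×10^7 mm⁴.
Effective length L_e = KL = 0.7×4.43 m = 3101 mm.
Euler critical load P_cr = π²EI/L_e² = π²×103000×1.052×10^7/3101² = 1.112×10^6 N.
P_allow = P_cr/n = 1.112×10^6/2.4 = 463500 N.

P_allow = 463 kN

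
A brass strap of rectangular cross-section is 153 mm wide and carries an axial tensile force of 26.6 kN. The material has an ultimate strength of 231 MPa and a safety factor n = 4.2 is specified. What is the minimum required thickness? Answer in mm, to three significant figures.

σ_allow = 231/4.2 = 55.00 MPa.
Required area A = F/σ_allow = 26600/55.00 = 483.6 mm².
t = A/w = 483.6/153 = 3.161 mm.

t = 3.16 mm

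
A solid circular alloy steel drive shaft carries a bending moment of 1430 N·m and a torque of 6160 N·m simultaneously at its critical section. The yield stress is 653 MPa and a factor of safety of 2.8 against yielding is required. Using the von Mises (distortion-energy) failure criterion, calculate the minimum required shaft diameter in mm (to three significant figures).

σ_allow = σ_y/n = 653/2.8 = 233.2 MPa.
For a solid shaft σ_b = 32M/(πd³) and τ = 16T/(πd³), so the von Mises stress is σ' = (16/πd³)·√(4M²+3T²).
√(4M²+3T²) = √(4×(1.430×10^6)² + 3×(6.160×10^6)²) = 1.105×10^7 N·mm.
d³ = 16×1.105×10^7/(π×233.2) = 241200 mm³.
d = 62.25 mm.

d = 62.3 mm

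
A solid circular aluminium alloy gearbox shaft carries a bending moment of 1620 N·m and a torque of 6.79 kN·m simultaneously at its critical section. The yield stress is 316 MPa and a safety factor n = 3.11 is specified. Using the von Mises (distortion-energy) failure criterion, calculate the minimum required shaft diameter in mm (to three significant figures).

d = 84.9 mm

σ_allow = σ_y/n = 316/3.11 = 101.6 MPa.
For a solid shaft σ_b = 32M/(πd³) and τ = 16T/(πd³), so the von Mises stress is σ' = (16/πd³)·√(4M²+3T²).
√(4M²+3T²) = √(4×(1.620×10^6)² + 3×(6.790×10^6)²) = 1.220×10^7 N·mm.
d³ = 16×1.220×10^7/(π×101.6) = 611400 mm³.
d = 84.88 mm.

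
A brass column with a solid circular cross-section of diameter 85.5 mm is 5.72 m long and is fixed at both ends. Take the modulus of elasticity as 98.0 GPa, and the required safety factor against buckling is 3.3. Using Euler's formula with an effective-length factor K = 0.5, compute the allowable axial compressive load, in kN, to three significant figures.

I = πd⁴/64 = π×85.5⁴/64 = 2.623×10^6 mm⁴.
Effective length L_e = KL = 0.5×5.72 m = 2860 mm.
Euler critical load P_cr = π²EI/L_e² = π²×98000×2.623×10^6/2860² = 310200 N.
P_allow = P_cr/n = 310200/3.3 = 94000 N.

P_allow = 94.0 kN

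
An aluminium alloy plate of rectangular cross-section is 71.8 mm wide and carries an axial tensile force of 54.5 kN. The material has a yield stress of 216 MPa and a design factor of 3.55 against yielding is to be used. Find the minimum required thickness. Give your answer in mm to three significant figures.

σ_allow = 216/3.55 = 60.85 MPa.
Required area A = F/σ_allow = 54500/60.85 = 895.7 mm².
t = A/w = 895.7/71.8 = 12.48 mm.

t = 12.5 mm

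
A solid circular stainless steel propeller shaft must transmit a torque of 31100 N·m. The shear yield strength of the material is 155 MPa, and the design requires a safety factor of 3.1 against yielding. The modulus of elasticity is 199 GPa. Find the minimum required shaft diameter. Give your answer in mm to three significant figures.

d = 147 mm

Allowable shear stress τ_allow = 155/3.1 = 50.00 MPa.
For a solid shaft τ = 16T/(πd³), so d³ = 16T/(π τ_allow) = 16×3.1100×10^7/(π×50.00) = 3.168×10^6 mm³.
d = (3.168×10^6)^(1/3) = 146.9 mm.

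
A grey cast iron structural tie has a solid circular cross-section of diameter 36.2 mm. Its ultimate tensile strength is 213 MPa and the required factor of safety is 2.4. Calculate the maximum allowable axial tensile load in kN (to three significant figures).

σ_allow = 213/2.4 = 88.75 MPa.
A = πd²/4 = π×36.2²/4 = 1029 mm².
F_allow = σ_allow × A = 88.75×1029 = 91340 N.

F_allow = 91.3 kN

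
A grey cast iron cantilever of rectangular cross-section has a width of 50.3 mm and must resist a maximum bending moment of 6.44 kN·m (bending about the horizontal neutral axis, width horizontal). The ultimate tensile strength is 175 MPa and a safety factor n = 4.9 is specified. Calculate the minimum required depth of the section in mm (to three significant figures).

σ_allow = 175/4.9 = 35.71 MPa.
For a rectangular section σ = 6M/(bh²), so h² = 6M/(b σ_allow) = 6×6440000/(50.3×35.71) = 21510 mm².
h = 146.7 mm.

h = 147 mm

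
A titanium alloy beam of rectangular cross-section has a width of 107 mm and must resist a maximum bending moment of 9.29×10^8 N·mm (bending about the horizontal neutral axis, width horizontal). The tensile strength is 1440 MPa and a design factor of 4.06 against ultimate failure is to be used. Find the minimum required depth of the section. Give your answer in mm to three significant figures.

h = 383 mm

σ_allow = 1440/4.06 = 354.7 MPa.
For a rectangular section σ = 6M/(bh²), so h² = 6M/(b σ_allow) = 6×9.2900×10^8/(107×354.7) = 146900 mm².
h = 383.2 mm.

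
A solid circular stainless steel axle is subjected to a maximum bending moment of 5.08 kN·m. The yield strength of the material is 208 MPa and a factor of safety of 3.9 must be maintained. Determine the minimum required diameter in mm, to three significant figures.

d = 99.0 mm

σ_allow = 208/3.9 = 53.33 MPa.
For a solid circular section σ = 32M/(πd³), so d³ = 32M/(π σ_allow) = 32×5080000/(π×53.33) = 970200 mm³.
d = 99.00 mm.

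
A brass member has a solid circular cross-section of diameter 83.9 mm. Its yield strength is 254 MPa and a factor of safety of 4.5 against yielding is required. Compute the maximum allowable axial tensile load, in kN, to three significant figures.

F_allow = 312 kN

σ_allow = 254/4.5 = 56.44 MPa.
A = πd²/4 = π×83.9²/4 = 5529 mm².
F_allow = σ_allow × A = 56.44×5529 = 312100 N.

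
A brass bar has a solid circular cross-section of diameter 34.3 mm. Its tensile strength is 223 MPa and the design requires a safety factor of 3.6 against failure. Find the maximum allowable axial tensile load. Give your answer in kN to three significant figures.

σ_allow = 223/3.6 = 61.94 MPa.
A = πd²/4 = π×34.3²/4 = 924.0 mm².
F_allow = σ_allow × A = 61.94×924.0 = 57240 N.

F_allow = 57.2 kN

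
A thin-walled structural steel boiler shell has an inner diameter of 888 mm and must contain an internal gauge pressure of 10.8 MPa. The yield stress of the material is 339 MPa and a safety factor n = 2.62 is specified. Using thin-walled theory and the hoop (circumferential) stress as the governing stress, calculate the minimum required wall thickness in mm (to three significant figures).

t = 37.1 mm

σ_allow = 339/2.62 = 129.4 MPa.
Hoop stress σ_h = pD/(2t), so t = pD/(2σ_allow) = 10.8×888/(2×129.4) = 37.06 mm.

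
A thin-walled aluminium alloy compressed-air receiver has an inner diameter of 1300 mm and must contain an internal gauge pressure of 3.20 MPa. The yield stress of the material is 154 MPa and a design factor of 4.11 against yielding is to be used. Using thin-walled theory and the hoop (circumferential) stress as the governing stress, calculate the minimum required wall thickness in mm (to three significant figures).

σ_allow = 154/4.11 = 37.47 MPa.
Hoop stress σ_h = pD/(2t), so t = pD/(2σ_allow) = 3.20×1300/(2×37.47) = 55.51 mm.

t = 55.5 mm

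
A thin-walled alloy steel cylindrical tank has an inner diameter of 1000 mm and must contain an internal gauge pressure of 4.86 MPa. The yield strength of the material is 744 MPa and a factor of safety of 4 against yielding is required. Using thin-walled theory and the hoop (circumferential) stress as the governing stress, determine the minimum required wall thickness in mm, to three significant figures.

σ_allow = 744/4 = 186.0 MPa.
Hoop stress σ_h = pD/(2t), so t = pD/(2σ_allow) = 4.86×1000/(2×186.0) = 13.06 mm.

t = 13.1 mm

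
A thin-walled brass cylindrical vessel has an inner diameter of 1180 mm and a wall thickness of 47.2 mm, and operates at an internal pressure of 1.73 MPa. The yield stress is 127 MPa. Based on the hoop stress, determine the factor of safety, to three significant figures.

σ_h = pD/(2t) = 1.73×1180/(2×47.2) = 21.62 MPa.
n = 127/21.62 = 5.873.

n = 5.87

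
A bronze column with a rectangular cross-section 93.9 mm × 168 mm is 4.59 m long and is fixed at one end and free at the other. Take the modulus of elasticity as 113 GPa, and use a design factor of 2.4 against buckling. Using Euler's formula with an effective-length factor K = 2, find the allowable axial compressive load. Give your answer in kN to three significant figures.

Buckling occurs about the weak axis: I_min = h·b³/12 = 168×93.9³/12 = 1.159×10^7 mm⁴ (b = 93.9 mm is the smaller dimension).
Effective length L_e = KL = 2×4.59 m = 9180 mm.
Euler critical load P_cr = π²EI/L_e² = π²×113000×1.159×10^7/9180² = 153400 N.
P_allow = P_cr/n = 153400/2.4 = 63920 N.

P_allow = 63.9 kN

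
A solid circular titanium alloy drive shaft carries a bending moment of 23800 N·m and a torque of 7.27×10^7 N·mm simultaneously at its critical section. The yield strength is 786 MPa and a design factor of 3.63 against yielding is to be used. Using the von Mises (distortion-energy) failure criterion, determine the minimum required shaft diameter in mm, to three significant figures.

d = 147 mm

σ_allow = σ_y/n = 786/3.63 = 216.5 MPa.
For a solid shaft σ_b = 32M/(πd³) and τ = 16T/(πd³), so the von Mises stress is σ' = (16/πd³)·√(4M²+3T²).
√(4M²+3T²) = √(4×(2.380×10^7)² + 3×(7.270×10^7)²) = 1.346×10^8 N·mm.
d³ = 16×1.346×10^8/(π×216.5) = 3.166×10^6 mm³.
d = 146.8 mm.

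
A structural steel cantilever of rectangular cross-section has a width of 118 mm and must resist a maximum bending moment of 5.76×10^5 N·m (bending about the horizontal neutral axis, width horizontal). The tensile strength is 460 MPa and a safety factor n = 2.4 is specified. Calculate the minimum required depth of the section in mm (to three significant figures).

σ_allow = 460/2.4 = 191.7 MPa.
For a rectangular section σ = 6M/(bh²), so h² = 6M/(b σ_allow) = 6×5.7600×10^8/(118×191.7) = 152800 mm².
h = 390.9 mm.

h = 391 mm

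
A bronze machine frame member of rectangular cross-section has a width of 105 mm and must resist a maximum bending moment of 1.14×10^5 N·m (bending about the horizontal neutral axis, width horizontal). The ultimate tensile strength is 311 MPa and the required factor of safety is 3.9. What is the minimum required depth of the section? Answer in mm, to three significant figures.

σ_allow = 311/3.9 = 79.74 MPa.
For a rectangular section σ = 6M/(bh²), so h² = 6M/(b σ_allow) = 6×1.1400×10^8/(105×79.74) = 81690 mm².
h = 285.8 mm.

h = 286 mm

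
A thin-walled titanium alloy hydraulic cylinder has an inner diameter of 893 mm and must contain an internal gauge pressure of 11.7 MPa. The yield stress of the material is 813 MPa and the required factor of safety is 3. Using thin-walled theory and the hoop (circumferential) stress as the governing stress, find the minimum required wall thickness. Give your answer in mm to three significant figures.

t = 19.3 mm

σ_allow = 813/3 = 271.0 MPa.
Hoop stress σ_h = pD/(2t), so t = pD/(2σ_allow) = 11.7×893/(2×271.0) = 19.28 mm.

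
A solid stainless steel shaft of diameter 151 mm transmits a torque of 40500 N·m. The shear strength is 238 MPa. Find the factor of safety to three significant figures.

n = 3.97

τ = 16T/(πd³) = 16×4.0500×10^7/(π×151³) = 59.91 MPa.
n = τ_limit/τ = 238/59.91 = 3.973.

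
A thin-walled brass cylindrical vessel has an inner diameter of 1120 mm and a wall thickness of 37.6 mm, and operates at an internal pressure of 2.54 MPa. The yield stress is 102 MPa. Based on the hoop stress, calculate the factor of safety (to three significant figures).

σ_h = pD/(2t) = 2.54×1120/(2×37.6) = 37.83 MPa.
n = 102/37.83 = 2.696.

n = 2.70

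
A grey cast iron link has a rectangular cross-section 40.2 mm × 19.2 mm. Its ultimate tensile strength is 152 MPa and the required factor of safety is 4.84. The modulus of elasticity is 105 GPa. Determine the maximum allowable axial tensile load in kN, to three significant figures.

σ_allow = 152/4.84 = 31.40 MPa.
A = 40.2×19.2 = 771.8 mm².
F_allow = σ_allow × A = 31.40×771.8 = 24240 N.

F_allow = 24.2 kN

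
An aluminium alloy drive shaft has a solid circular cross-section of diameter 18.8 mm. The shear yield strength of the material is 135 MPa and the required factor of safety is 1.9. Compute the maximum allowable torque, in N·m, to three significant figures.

T_allow = 92.7 N·m

τ_allow = 135/1.9 = 71.05 MPa.
For a solid shaft T_allow = τ_allow·πd³/16; πd³/16 = π×18.8³/16 = 1305 mm³.
T_allow = 71.05×1305 = 92700 N·mm = 92.70 N·m.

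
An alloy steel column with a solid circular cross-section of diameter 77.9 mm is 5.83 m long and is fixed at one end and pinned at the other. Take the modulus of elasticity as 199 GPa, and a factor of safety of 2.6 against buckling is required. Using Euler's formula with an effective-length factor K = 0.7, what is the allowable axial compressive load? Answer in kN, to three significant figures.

P_allow = 82.0 kN

I = πd⁴/64 = π×77.9⁴/64 = 1.808×10^6 mm⁴.
Effective length L_e = KL = 0.7×5.83 m = 4081 mm.
Euler critical load P_cr = π²EI/L_e² = π²×199000×1.808×10^6/4081² = 213200 N.
P_allow = P_cr/n = 213200/2.6 = 81990 N.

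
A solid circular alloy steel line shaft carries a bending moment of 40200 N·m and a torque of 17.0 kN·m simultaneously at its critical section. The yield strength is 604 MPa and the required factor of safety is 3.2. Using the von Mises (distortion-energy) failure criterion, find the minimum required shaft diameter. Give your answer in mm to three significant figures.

σ_allow = σ_y/n = 604/3.2 = 188.8 MPa.
For a solid shaft σ_b = 32M/(πd³) and τ = 16T/(πd³), so the von Mises stress is σ' = (16/πd³)·√(4M²+3T²).
√(4M²+3T²) = √(4×(4.020×10^7)² + 3×(1.700×10^7)²) = 8.562×10^7 N·mm.
d³ = 16×8.562×10^7/(π×188.8) = 2.310×10^6 mm³.
d = 132.2 mm.

d = 132 mm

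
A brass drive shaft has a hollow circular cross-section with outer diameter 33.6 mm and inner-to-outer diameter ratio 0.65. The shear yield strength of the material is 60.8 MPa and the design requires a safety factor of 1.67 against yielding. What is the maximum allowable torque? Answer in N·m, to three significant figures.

τ_allow = 60.8/1.67 = 36.41 MPa.
For a hollow shaft T_allow = τ_allow·πd_o³(1−k⁴)/16 with 1−k⁴ = 0.8215, so πd_o³(1−k⁴)/16 = 6119 mm³.
T_allow = 36.41×6119 = 222800 N·mm = 222.8 N·m.

T_allow = 223 N·m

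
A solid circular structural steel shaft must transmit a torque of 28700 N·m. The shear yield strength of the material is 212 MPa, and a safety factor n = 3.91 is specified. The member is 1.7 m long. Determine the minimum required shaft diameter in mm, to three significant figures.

Allowable shear stress τ_allow = 212/3.91 = 54.22 MPa.
For a solid shaft τ = 16T/(πd³), so d³ = 16T/(π τ_allow) = 16×2.8700×10^7/(π×54.22) = 2.696×10^6 mm³.
d = (2.696×10^6)^(1/3) = 139.2 mm.

d = 139 mm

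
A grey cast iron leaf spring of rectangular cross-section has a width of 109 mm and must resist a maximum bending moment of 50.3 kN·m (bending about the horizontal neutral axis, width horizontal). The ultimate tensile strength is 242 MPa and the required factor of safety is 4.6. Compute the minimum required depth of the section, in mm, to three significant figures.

σ_allow = 242/4.6 = 52.61 MPa.
For a rectangular section σ = 6M/(bh²), so h² = 6M/(b σ_allow) = 6×5.0300×10^7/(109×52.61) = 52630 mm².
h = 229.4 mm.

h = 229 mm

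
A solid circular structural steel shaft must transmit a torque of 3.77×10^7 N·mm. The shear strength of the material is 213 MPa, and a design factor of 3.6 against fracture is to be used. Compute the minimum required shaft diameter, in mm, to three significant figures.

d = 148 mm

Allowable shear stress τ_allow = 213/3.6 = 59.17 MPa.
For a solid shaft τ = 16T/(πd³), so d³ = 16T/(π τ_allow) = 16×3.7700×10^7/(π×59.17) = 3.245×10^6 mm³.
d = (3.245×10^6)^(1/3) = 148.1 mm.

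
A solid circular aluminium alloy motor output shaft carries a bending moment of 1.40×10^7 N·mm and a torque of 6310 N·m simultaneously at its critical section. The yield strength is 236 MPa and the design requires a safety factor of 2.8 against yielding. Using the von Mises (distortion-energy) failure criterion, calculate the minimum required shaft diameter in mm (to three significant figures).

d = 122 mm

σ_allow = σ_y/n = 236/2.8 = 84.29 MPa.
For a solid shaft σ_b = 32M/(πd³) and τ = 16T/(πd³), so the von Mises stress is σ' = (16/πd³)·√(4M²+3T²).
√(4M²+3T²) = √(4×(1.400×10^7)² + 3×(6.310×10^6)²) = 3.006×10^7 N·mm.
d³ = 16×3.006×10^7/(π×84.29) = 1.816×10^6 mm³.
d = 122.0 mm.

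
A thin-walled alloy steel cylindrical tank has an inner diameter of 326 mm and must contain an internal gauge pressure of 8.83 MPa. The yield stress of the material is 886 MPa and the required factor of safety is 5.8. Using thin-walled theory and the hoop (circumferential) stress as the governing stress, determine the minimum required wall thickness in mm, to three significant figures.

t = 9.42 mm

σ_allow = 886/5.8 = 152.8 MPa.
Hoop stress σ_h = pD/(2t), so t = pD/(2σ_allow) = 8.83×326/(2×152.8) = 9.422 mm.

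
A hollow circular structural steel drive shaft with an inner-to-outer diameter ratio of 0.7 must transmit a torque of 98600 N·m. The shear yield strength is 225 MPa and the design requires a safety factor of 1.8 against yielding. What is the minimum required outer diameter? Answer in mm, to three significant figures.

τ_allow = 225/1.8 = 125.0 MPa.
For a hollow shaft τ = 16T/[πd_o³(1−k⁴)] with k = 0.7, so 1−k⁴ = 0.7599.
d_o³ = 16T/[π τ_allow (1−k⁴)] = 16×9.8600×10^7/(π×125.0×0.7599) = 5.287×10^6 mm³.
d_o = 174.2 mm.

d_o = 174 mm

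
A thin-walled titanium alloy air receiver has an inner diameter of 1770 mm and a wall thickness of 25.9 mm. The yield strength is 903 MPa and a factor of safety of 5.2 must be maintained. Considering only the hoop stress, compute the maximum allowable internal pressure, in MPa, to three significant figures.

p_allow = 5.08 MPa

σ_allow = 903/5.2 = 173.7 MPa.
σ_h = pD/(2t) → p_allow = 2σ_allow t/D = 2×173.7×25.9/1770 = 5.082 MPa.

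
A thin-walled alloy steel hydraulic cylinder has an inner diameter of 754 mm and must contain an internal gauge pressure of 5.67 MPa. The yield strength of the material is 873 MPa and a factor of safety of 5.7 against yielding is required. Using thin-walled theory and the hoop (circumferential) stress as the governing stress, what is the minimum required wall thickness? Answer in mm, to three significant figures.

t = 14.0 mm

σ_allow = 873/5.7 = 153.2 MPa.
Hoop stress σ_h = pD/(2t), so t = pD/(2σ_allow) = 5.67×754/(2×153.2) = 13.96 mm.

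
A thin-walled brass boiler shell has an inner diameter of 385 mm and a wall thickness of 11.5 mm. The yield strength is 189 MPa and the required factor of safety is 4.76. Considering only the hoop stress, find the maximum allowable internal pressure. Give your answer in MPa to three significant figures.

p_allow = 2.37 MPa

σ_allow = 189/4.76 = 39.71 MPa.
σ_h = pD/(2t) → p_allow = 2σ_allow t/D = 2×39.71×11.5/385 = 2.372 MPa.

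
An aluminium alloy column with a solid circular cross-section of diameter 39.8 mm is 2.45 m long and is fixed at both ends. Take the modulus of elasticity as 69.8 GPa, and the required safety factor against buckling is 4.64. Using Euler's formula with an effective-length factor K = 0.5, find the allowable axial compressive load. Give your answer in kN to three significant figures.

P_allow = 12.2 kN

I = πd⁴/64 = π×39.8⁴/64 = 123200 mm⁴.
Effective length L_e = KL = 0.5×2.45 m = 1225 mm.
Euler critical load P_cr = π²EI/L_e² = π²×69800×123200/1225² = 56540 N.
P_allow = P_cr/n = 56540/4.64 = 12190 N.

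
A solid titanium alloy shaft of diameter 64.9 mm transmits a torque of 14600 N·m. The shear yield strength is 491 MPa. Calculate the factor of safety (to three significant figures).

τ = 16T/(πd³) = 16×1.4600×10^7/(π×64.9³) = 272.0 MPa.
n = τ_limit/τ = 491/272.0 = 1.805.

n = 1.81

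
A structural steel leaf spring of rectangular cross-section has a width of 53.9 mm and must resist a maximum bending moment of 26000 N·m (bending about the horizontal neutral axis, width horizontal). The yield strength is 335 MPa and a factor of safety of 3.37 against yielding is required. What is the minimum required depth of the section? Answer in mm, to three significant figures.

h = 171 mm

σ_allow = 335/3.37 = 99.41 MPa.
For a rectangular section σ = 6M/(bh²), so h² = 6M/(b σ_allow) = 6×2.6000×10^7/(53.9×99.41) = 29120 mm².
h = 170.6 mm.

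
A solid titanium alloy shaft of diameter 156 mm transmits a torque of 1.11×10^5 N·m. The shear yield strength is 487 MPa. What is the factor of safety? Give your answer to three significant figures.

τ = 16T/(πd³) = 16×1.1100×10^8/(π×156³) = 148.9 MPa.
n = τ_limit/τ = 487/148.9 = 3.270.

n = 3.27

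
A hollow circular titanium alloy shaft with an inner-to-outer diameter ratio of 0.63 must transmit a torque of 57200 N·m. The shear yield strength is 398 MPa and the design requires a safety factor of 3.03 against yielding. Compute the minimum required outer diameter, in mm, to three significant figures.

τ_allow = 398/3.03 = 131.4 MPa.
For a hollow shaft τ = 16T/[πd_o³(1−k⁴)] with k = 0.63, so 1−k⁴ = 0.8425.
d_o³ = 16T/[π τ_allow (1−k⁴)] = 16×5.7200×10^7/(π×131.4×0.8425) = 2.633×10^6 mm³.
d_o = 138.1 mm.

d_o = 138 mm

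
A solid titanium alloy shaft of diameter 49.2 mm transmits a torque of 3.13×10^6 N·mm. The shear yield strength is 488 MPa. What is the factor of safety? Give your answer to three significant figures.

τ = 16T/(πd³) = 16×3130000/(π×49.2³) = 133.9 MPa.
n = τ_limit/τ = 488/133.9 = 3.646.

n = 3.65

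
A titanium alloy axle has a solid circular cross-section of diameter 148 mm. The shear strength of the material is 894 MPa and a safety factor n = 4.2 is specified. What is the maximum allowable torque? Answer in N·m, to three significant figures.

T_allow = 1.35×10^5 N·m

τ_allow = 894/4.2 = 212.9 MPa.
For a solid shaft T_allow = τ_allow·πd³/16; πd³/16 = π×148³/16 = 636500 mm³.
T_allow = 212.9×636500 = 1.355×10^8 N·mm = 135500 N·m.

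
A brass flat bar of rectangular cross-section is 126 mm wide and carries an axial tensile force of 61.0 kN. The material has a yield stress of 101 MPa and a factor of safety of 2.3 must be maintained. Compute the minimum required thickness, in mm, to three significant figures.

σ_allow = 101/2.3 = 43.91 MPa.
Required area A = F/σ_allow = 61000/43.91 = 1389 mm².
t = A/w = 1389/126 = 11.02 mm.

t = 11.0 mm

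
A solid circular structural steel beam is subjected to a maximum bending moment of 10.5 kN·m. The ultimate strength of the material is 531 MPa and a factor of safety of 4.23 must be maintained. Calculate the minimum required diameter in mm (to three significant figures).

d = 94.8 mm

σ_allow = 531/4.23 = 125.5 MPa.
For a solid circular section σ = 32M/(πd³), so d³ = 32M/(π σ_allow) = 32×1.0500×10^7/(π×125.5) = 852000 mm³.
d = 94.80 mm.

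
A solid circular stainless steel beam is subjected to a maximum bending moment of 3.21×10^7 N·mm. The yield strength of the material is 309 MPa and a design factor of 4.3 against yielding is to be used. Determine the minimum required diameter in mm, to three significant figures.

σ_allow = 309/4.3 = 71.86 MPa.
For a solid circular section σ = 32M/(πd³), so d³ = 32M/(π σ_allow) = 32×3.2100×10^7/(π×71.86) = 4.550×10^6 mm³.
d = 165.7 mm.

d = 166 mm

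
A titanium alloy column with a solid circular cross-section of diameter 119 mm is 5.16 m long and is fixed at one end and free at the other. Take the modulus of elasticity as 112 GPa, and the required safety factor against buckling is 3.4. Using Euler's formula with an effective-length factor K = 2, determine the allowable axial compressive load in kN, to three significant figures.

P_allow = 30.0 kN

I = πd⁴/64 = π×119⁴/64 = 9.844×10^6 mm⁴.
Effective length L_e = KL = 2×5.16 m = 10320 mm.
Euler critical load P_cr = π²EI/L_e² = π²×112000×9.844×10^6/10320² = 102200 N.
P_allow = P_cr/n = 102200/3.4 = 30050 N.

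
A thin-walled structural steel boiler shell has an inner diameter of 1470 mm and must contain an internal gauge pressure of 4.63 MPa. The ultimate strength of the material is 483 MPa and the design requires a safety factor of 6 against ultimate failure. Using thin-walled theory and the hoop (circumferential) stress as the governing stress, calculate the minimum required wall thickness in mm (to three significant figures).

σ_allow = 483/6 = 80.50 MPa.
Hoop stress σ_h = pD/(2t), so t = pD/(2σ_allow) = 4.63×1470/(2×80.50) = 42.27 mm.

t = 42.3 mm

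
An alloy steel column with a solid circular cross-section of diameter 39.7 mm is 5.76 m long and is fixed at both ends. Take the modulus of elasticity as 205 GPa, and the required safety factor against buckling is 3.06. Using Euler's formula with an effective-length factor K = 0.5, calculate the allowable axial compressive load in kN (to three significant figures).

I = πd⁴/64 = π×39.7⁴/64 = 121900 mm⁴.
Effective length L_e = KL = 0.5×5.76 m = 2880 mm.
Euler critical load P_cr = π²EI/L_e² = π²×205000×121900/2880² = 29740 N.
P_allow = P_cr/n = 29740/3.06 = 9720 N.

P_allow = 9.72 kN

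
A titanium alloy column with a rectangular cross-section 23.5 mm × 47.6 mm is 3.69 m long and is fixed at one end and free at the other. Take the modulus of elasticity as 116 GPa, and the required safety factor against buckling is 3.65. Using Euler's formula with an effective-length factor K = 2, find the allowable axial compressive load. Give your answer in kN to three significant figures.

Buckling occurs about the weak axis: I_min = h·b³/12 = 47.6×23.5³/12 = 51480 mm⁴ (b = 23.5 mm is the smaller dimension).
Effective length L_e = KL = 2×3.69 m = 7380 mm.
Euler critical load P_cr = π²EI/L_e² = π²×116000×51480/7380² = 1082 N.
P_allow = P_cr/n = 1082/3.65 = 296.5 N.

P_allow = 0.296 kN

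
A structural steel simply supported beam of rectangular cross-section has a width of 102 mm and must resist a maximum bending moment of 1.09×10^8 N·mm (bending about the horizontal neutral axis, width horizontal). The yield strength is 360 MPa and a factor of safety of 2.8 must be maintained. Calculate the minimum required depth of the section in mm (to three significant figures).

h = 223 mm

σ_allow = 360/2.8 = 128.6 MPa.
For a rectangular section σ = 6M/(bh²), so h² = 6M/(b σ_allow) = 6×1.0900×10^8/(102×128.6) = 49870 mm².
h = 223.3 mm.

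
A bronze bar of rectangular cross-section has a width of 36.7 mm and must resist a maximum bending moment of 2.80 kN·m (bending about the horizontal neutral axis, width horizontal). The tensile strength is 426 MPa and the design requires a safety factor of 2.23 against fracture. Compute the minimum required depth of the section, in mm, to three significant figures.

σ_allow = 426/2.23 = 191.0 MPa.
For a rectangular section σ = 6M/(bh²), so h² = 6M/(b σ_allow) = 6×2800000/(36.7×191.0) = 2396 mm².
h = 48.95 mm.

h = 49.0 mm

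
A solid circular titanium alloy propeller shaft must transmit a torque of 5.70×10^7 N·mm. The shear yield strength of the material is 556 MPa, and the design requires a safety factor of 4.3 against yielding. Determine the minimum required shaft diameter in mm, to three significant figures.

d = 131 mm

Allowable shear stress τ_allow = 556/4.3 = 129.3 MPa.
For a solid shaft τ = 16T/(πd³), so d³ = 16T/(π τ_allow) = 16×5.7000×10^7/(π×129.3) = 2.245×10^6 mm³.
d = (2.245×10^6)^(1/3) = 130.9 mm.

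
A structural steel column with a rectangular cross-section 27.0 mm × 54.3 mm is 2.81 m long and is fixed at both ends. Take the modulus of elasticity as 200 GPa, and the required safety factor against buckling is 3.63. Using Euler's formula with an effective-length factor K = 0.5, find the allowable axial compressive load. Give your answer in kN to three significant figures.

Buckling occurs about the weak axis: I_min = h·b³/12 = 54.3×27.0³/12 = 89070 mm⁴ (b = 27.0 mm is the smaller dimension).
Effective length L_e = KL = 0.5×2.81 m = 1405 mm.
Euler critical load P_cr = π²EI/L_e² = π²×200000×89070/1405² = 89060 N.
P_allow = P_cr/n = 89060/3.63 = 24530 N.

P_allow = 24.5 kN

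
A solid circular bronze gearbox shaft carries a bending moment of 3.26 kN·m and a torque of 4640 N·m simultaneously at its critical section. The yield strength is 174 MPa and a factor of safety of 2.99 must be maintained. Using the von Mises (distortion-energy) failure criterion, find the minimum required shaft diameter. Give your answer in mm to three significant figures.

σ_allow = σ_y/n = 174/2.99 = 58.19 MPa.
For a solid shaft σ_b = 32M/(πd³) and τ = 16T/(πd³), so the von Mises stress is σ' = (16/πd³)·√(4M²+3T²).
√(4M²+3T²) = √(4×(3.260×10^6)² + 3×(4.640×10^6)²) = 1.035×10^7 N·mm.
d³ = 16×1.035×10^7/(π×58.19) = 905700 mm³.
d = 96.75 mm.

d = 96.8 mm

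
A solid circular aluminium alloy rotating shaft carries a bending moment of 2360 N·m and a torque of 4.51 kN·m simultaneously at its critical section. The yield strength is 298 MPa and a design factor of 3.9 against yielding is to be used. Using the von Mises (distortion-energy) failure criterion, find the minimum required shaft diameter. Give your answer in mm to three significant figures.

d = 84.7 mm

σ_allow = σ_y/n = 298/3.9 = 76.41 MPa.
For a solid shaft σ_b = 32M/(πd³) and τ = 16T/(πd³), so the von Mises stress is σ' = (16/πd³)·√(4M²+3T²).
√(4M²+3T²) = √(4×(2.360×10^6)² + 3×(4.510×10^6)²) = 9.127×10^6 N·mm.
d³ = 16×9.127×10^6/(π×76.41) = 608300 mm³.
d = 84.73 mm.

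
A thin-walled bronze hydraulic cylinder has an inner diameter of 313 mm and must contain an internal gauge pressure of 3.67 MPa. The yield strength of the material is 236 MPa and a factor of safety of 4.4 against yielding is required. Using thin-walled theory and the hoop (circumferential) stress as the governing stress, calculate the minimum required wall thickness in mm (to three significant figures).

t = 10.7 mm

σ_allow = 236/4.4 = 53.64 MPa.
Hoop stress σ_h = pD/(2t), so t = pD/(2σ_allow) = 3.67×313/(2×53.64) = 10.71 mm.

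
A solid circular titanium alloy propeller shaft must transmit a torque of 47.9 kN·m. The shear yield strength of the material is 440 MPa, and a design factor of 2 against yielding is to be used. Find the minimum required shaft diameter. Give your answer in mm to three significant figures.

Allowable shear stress τ_allow = 440/2 = 220.0 MPa.
For a solid shaft τ = 16T/(πd³), so d³ = 16T/(π τ_allow) = 16×4.7900×10^7/(π×220.0) = 1.109×10^6 mm³.
d = (1.109×10^6)^(1/3) = 103.5 mm.

d = 104 mm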